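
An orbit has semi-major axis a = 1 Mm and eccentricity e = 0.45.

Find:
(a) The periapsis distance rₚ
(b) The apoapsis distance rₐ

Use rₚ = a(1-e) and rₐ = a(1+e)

Convert to SI: a = 1 Mm = 1e+06 m.
(a) rₚ = a(1 − e) = 1e+06 · (1 − 0.45) = 1e+06 · 0.55 ≈ 5.5e+05 m = 550 km.
(b) rₐ = a(1 + e) = 1e+06 · (1 + 0.45) = 1e+06 · 1.45 ≈ 1.45e+06 m = 1.45 Mm.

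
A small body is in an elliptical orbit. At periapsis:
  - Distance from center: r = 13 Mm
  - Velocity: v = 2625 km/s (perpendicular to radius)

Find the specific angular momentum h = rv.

Convert to SI: r = 13 Mm = 1.3e+07 m; v = 2625 km/s = 2.625e+06 m/s.
With v perpendicular to r, h = r · v.
h = 1.3e+07 · 2.625e+06 m²/s ≈ 3.412e+13 m²/s.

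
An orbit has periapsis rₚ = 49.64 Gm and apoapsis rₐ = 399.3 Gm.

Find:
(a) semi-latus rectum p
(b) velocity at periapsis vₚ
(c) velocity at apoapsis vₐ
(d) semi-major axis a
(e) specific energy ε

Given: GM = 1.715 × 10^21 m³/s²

Convert to SI: rₚ = 49.64 Gm = 4.964e+10 m; rₐ = 399.3 Gm = 3.993e+11 m.
(a) From a = (rₚ + rₐ)/2 = 2.2447e+11 m and e = (rₐ − rₚ)/(rₐ + rₚ) = 0.778857, p = a(1 − e²) = 2.2447e+11 · (1 − (0.778857)²) ≈ 8.83e+10 m
(b) With a = (rₚ + rₐ)/2 = 2.2447e+11 m, vₚ = √(GM (2/rₚ − 1/a)) = √(1.715e+21 · (2/4.964e+10 − 1/2.2447e+11)) m/s ≈ 2.479e+05 m/s
(c) With a = (rₚ + rₐ)/2 = 2.2447e+11 m, vₐ = √(GM (2/rₐ − 1/a)) = √(1.715e+21 · (2/3.993e+11 − 1/2.2447e+11)) m/s ≈ 3.082e+04 m/s
(d) a = (rₚ + rₐ)/2 = (4.964e+10 + 3.993e+11)/2 ≈ 2.245e+11 m
(e) With a = (rₚ + rₐ)/2 = 2.2447e+11 m, ε = −GM/(2a) = −1.715e+21/(2 · 2.2447e+11) J/kg ≈ -3.82e+09 J/kg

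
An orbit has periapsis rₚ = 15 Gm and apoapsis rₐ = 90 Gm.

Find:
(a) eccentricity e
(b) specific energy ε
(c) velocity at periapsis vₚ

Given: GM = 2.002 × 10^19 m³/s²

Convert to SI: rₚ = 15 Gm = 1.5e+10 m; rₐ = 90 Gm = 9e+10 m.
(a) e = (rₐ − rₚ)/(rₐ + rₚ) = (9e+10 − 1.5e+10)/(9e+10 + 1.5e+10) ≈ 0.7143
(b) With a = (rₚ + rₐ)/2 = 5.25e+10 m, ε = −GM/(2a) = −2.002e+19/(2 · 5.25e+10) J/kg ≈ -1.907e+08 J/kg
(c) With a = (rₚ + rₐ)/2 = 5.25e+10 m, vₚ = √(GM (2/rₚ − 1/a)) = √(2.002e+19 · (2/1.5e+10 − 1/5.25e+10)) m/s ≈ 4.783e+04 m/s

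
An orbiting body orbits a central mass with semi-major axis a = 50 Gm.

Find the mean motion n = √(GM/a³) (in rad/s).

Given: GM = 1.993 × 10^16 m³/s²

Convert to SI: a = 50 Gm = 5e+10 m.
n = √(GM / a³).
n = √(1.993e+16 / (5e+10)³) rad/s ≈ 1.263e-08 rad/s.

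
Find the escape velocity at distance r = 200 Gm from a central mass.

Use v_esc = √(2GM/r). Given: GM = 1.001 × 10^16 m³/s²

Convert to SI: r = 200 Gm = 2e+11 m.
Escape velocity comes from setting total energy to zero: ½v² − GM/r = 0 ⇒ v_esc = √(2GM / r).
v_esc = √(2 · 1.001e+16 / 2e+11) m/s ≈ 316.4 m/s = 316.4 m/s.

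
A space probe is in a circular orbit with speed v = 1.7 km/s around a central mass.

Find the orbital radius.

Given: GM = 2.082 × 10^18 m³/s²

Convert to SI: v = 1.7 km/s = 1700 m/s.
For a circular orbit, v² = GM / r, so r = GM / v².
r = 2.082e+18 / (1700)² m ≈ 7.204e+11 m = 720.4 Gm.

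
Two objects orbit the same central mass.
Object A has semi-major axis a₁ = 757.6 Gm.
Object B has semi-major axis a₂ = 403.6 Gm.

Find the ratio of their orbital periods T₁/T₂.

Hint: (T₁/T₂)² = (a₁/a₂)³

Convert to SI: a₁ = 757.6 Gm = 7.576e+11 m; a₂ = 403.6 Gm = 4.036e+11 m.
From Kepler's third law, (T₁/T₂)² = (a₁/a₂)³, so T₁/T₂ = (a₁/a₂)^(3/2).
a₁/a₂ = 7.576e+11 / 4.036e+11 = 1.87711.
T₁/T₂ = (1.87711)^(3/2) ≈ 2.572.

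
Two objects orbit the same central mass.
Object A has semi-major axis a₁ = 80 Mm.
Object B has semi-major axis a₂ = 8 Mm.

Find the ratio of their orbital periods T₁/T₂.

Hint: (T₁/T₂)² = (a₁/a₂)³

Convert to SI: a₁ = 80 Mm = 8e+07 m; a₂ = 8 Mm = 8e+06 m.
From Kepler's third law, (T₁/T₂)² = (a₁/a₂)³, so T₁/T₂ = (a₁/a₂)^(3/2).
a₁/a₂ = 8e+07 / 8e+06 = 10.
T₁/T₂ = (10)^(3/2) ≈ 31.62.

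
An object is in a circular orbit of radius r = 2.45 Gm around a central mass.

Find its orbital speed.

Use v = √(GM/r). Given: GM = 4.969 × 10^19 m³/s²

Convert to SI: r = 2.45 Gm = 2.45e+09 m.
For a circular orbit, gravity supplies the centripetal force, so v = √(GM / r).
v = √(4.969e+19 / 2.45e+09) m/s ≈ 1.424e+05 m/s = 142.4 km/s.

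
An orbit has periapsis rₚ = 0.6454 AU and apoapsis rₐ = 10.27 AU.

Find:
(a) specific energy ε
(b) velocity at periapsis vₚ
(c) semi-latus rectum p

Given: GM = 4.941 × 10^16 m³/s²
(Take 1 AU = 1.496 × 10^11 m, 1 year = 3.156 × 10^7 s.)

Convert to SI: rₚ = 0.6454 AU = 9.65518e+10 m; rₐ = 10.27 AU = 1.53639e+12 m.
(a) With a = (rₚ + rₐ)/2 = 8.16472e+11 m, ε = −GM/(2a) = −4.941e+16/(2 · 8.16472e+11) J/kg ≈ -3.026e+04 J/kg
(b) With a = (rₚ + rₐ)/2 = 8.16472e+11 m, vₚ = √(GM (2/rₚ − 1/a)) = √(4.941e+16 · (2/9.65518e+10 − 1/8.16472e+11)) m/s ≈ 981.3 m/s
(c) From a = (rₚ + rₐ)/2 = 8.16472e+11 m and e = (rₐ − rₚ)/(rₐ + rₚ) = 0.881745, p = a(1 − e²) = 8.16472e+11 · (1 − (0.881745)²) ≈ 1.817e+11 m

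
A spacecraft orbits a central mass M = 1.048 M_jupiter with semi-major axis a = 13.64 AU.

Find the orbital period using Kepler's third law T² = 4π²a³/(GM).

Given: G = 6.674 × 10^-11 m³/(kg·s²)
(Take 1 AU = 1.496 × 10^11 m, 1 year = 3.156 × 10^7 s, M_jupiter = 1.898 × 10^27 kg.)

Convert to SI: a = 13.64 AU = 2.04054e+12 m; M = 1.048 M_jupiter = 1.9891e+27 kg.
GM = G · M = 6.674e-11 · 1.9891e+27 = 1.32753e+17 m³/s².
Kepler's third law: T = 2π √(a³ / GM).
Substituting a = 2.04054e+12 m and GM = 1.32753e+17 m³/s²:
T = 2π √((2.04054e+12)³ / 1.32753e+17) s
T ≈ 5.027e+10 s = 1593 years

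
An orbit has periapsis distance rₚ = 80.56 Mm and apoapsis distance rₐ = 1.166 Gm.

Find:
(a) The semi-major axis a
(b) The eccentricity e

Convert to SI: rₚ = 80.56 Mm = 8.056e+07 m; rₐ = 1.166 Gm = 1.166e+09 m.
(a) a = (rₚ + rₐ) / 2 = (8.056e+07 + 1.166e+09) / 2 ≈ 6.233e+08 m = 623.3 Mm.
(b) e = (rₐ − rₚ) / (rₐ + rₚ) = (1.166e+09 − 8.056e+07) / (1.166e+09 + 8.056e+07) ≈ 0.8707.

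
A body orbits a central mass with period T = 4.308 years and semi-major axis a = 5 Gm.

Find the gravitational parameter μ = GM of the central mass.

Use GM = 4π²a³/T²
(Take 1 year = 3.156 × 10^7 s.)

Convert to SI: T = 4.308 years = 1.3596e+08 s; a = 5 Gm = 5e+09 m.
GM = 4π² · a³ / T².
GM = 4π² · (5e+09)³ / (1.3596e+08)² m³/s² ≈ 2.67e+14 m³/s² = 2.67 × 10^14 m³/s².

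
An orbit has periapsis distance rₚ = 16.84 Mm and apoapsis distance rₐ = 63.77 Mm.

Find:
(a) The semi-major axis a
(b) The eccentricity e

Convert to SI: rₚ = 16.84 Mm = 1.684e+07 m; rₐ = 63.77 Mm = 6.377e+07 m.
(a) a = (rₚ + rₐ) / 2 = (1.684e+07 + 6.377e+07) / 2 ≈ 4.03e+07 m = 40.3 Mm.
(b) e = (rₐ − rₚ) / (rₐ + rₚ) = (6.377e+07 − 1.684e+07) / (6.377e+07 + 1.684e+07) ≈ 0.5822.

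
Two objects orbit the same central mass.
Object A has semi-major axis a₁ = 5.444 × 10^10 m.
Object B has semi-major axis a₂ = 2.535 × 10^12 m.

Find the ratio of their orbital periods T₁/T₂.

From Kepler's third law, (T₁/T₂)² = (a₁/a₂)³, so T₁/T₂ = (a₁/a₂)^(3/2).
a₁/a₂ = 5.444e+10 / 2.535e+12 = 0.0214753.
T₁/T₂ = (0.0214753)^(3/2) ≈ 0.003147.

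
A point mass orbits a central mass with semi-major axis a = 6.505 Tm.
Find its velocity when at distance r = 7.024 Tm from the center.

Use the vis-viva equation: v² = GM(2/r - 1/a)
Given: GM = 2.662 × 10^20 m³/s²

Convert to SI: a = 6.505 Tm = 6.505e+12 m; r = 7.024 Tm = 7.024e+12 m.
Vis-viva: v = √(GM · (2/r − 1/a)).
2/r − 1/a = 2/7.024e+12 − 1/6.505e+12 = 1.3101e-13 m⁻¹.
v = √(2.662e+20 · 1.3101e-13) m/s ≈ 5905 m/s = 5.905 km/s.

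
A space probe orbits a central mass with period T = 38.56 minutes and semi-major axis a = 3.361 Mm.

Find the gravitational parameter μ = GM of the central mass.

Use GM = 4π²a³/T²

Convert to SI: T = 38.56 minutes = 2313.6 s; a = 3.361 Mm = 3.361e+06 m.
GM = 4π² · a³ / T².
GM = 4π² · (3.361e+06)³ / (2313.6)² m³/s² ≈ 2.8e+14 m³/s² = 2.8 × 10^14 m³/s².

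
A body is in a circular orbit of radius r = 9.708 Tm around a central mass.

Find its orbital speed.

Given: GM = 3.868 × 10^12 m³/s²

Convert to SI: r = 9.708 Tm = 9.708e+12 m.
For a circular orbit, gravity supplies the centripetal force, so v = √(GM / r).
v = √(3.868e+12 / 9.708e+12) m/s ≈ 0.6312 m/s = 0.6312 m/s.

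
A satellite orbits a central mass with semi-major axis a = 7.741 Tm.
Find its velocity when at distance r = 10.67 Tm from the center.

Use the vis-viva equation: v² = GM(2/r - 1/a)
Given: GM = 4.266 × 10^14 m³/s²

Convert to SI: a = 7.741 Tm = 7.741e+12 m; r = 10.67 Tm = 1.067e+13 m.
Vis-viva: v = √(GM · (2/r − 1/a)).
2/r − 1/a = 2/1.067e+13 − 1/7.741e+12 = 5.82591e-14 m⁻¹.
v = √(4.266e+14 · 5.82591e-14) m/s ≈ 4.985 m/s = 4.985 m/s.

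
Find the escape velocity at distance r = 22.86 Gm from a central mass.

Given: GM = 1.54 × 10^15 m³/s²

Convert to SI: r = 22.86 Gm = 2.286e+10 m.
Escape velocity comes from setting total energy to zero: ½v² − GM/r = 0 ⇒ v_esc = √(2GM / r).
v_esc = √(2 · 1.54e+15 / 2.286e+10) m/s ≈ 367.1 m/s = 367.1 m/s.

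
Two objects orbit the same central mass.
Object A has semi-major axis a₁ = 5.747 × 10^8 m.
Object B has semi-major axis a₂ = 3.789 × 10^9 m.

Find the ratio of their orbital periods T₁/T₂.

From Kepler's third law, (T₁/T₂)² = (a₁/a₂)³, so T₁/T₂ = (a₁/a₂)^(3/2).
a₁/a₂ = 5.747e+08 / 3.789e+09 = 0.151676.
T₁/T₂ = (0.151676)^(3/2) ≈ 0.05907.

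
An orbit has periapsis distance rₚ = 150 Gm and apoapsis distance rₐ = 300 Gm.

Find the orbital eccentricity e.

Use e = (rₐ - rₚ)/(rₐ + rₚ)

Convert to SI: rₚ = 150 Gm = 1.5e+11 m; rₐ = 300 Gm = 3e+11 m.
e = (rₐ − rₚ) / (rₐ + rₚ).
e = (3e+11 − 1.5e+11) / (3e+11 + 1.5e+11) = 1.5e+11 / 4.5e+11 ≈ 0.3333.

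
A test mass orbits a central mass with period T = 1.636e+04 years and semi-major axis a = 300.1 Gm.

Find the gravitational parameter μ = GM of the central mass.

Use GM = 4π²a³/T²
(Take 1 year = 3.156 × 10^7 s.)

Convert to SI: T = 1.636e+04 years = 5.16322e+11 s; a = 300.1 Gm = 3.001e+11 m.
GM = 4π² · a³ / T².
GM = 4π² · (3.001e+11)³ / (5.16322e+11)² m³/s² ≈ 4.002e+12 m³/s² = 4.002 × 10^12 m³/s².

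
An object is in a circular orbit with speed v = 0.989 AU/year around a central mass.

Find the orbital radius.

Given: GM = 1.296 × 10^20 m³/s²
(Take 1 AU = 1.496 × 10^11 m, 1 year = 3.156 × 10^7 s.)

Convert to SI: v = 0.989 AU/year = 4688.04 m/s.
For a circular orbit, v² = GM / r, so r = GM / v².
r = 1.296e+20 / (4688.04)² m ≈ 5.897e+12 m = 39.42 AU.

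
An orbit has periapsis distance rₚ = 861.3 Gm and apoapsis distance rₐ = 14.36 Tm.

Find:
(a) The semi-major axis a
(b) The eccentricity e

Convert to SI: rₚ = 861.3 Gm = 8.613e+11 m; rₐ = 14.36 Tm = 1.436e+13 m.
(a) a = (rₚ + rₐ) / 2 = (8.613e+11 + 1.436e+13) / 2 ≈ 7.611e+12 m = 7.611 Tm.
(b) e = (rₐ − rₚ) / (rₐ + rₚ) = (1.436e+13 − 8.613e+11) / (1.436e+13 + 8.613e+11) ≈ 0.8868.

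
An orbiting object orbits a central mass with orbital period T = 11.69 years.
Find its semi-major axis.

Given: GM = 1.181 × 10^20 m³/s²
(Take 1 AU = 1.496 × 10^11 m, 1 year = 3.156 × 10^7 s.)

Convert to SI: T = 11.69 years = 3.68936e+08 s.
Invert Kepler's third law: a = (GM · T² / (4π²))^(1/3).
Substituting T = 3.68936e+08 s and GM = 1.181e+20 m³/s²:
a = (1.181e+20 · (3.68936e+08)² / (4π²))^(1/3) m
a ≈ 7.412e+11 m = 4.954 AU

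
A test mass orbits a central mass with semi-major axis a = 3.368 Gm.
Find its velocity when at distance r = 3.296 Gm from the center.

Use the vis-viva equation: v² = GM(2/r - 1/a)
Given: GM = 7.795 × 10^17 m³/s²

Convert to SI: a = 3.368 Gm = 3.368e+09 m; r = 3.296 Gm = 3.296e+09 m.
Vis-viva: v = √(GM · (2/r − 1/a)).
2/r − 1/a = 2/3.296e+09 − 1/3.368e+09 = 3.09884e-10 m⁻¹.
v = √(7.795e+17 · 3.09884e-10) m/s ≈ 1.554e+04 m/s = 15.54 km/s.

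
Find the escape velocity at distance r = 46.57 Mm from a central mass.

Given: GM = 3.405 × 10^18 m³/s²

Convert to SI: r = 46.57 Mm = 4.657e+07 m.
Escape velocity comes from setting total energy to zero: ½v² − GM/r = 0 ⇒ v_esc = √(2GM / r).
v_esc = √(2 · 3.405e+18 / 4.657e+07) m/s ≈ 3.824e+05 m/s = 382.4 km/s.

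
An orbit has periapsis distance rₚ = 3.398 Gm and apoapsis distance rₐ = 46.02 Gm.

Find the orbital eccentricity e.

Convert to SI: rₚ = 3.398 Gm = 3.398e+09 m; rₐ = 46.02 Gm = 4.602e+10 m.
e = (rₐ − rₚ) / (rₐ + rₚ).
e = (4.602e+10 − 3.398e+09) / (4.602e+10 + 3.398e+09) = 4.2622e+10 / 4.9418e+10 ≈ 0.8625.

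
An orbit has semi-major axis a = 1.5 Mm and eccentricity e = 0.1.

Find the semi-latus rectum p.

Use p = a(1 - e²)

Convert to SI: a = 1.5 Mm = 1.5e+06 m.
p = a (1 − e²).
p = 1.5e+06 · (1 − (0.1)²) = 1.5e+06 · 0.99 ≈ 1.485e+06 m = 1.485 Mm.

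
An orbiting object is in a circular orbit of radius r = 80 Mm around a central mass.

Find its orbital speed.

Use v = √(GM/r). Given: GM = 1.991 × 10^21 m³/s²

Convert to SI: r = 80 Mm = 8e+07 m.
For a circular orbit, gravity supplies the centripetal force, so v = √(GM / r).
v = √(1.991e+21 / 8e+07) m/s ≈ 4.989e+06 m/s = 4989 km/s.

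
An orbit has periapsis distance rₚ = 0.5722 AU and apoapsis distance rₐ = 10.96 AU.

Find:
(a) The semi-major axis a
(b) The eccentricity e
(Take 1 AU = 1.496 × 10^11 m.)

Convert to SI: rₚ = 0.5722 AU = 8.56011e+10 m; rₐ = 10.96 AU = 1.63962e+12 m.
(a) a = (rₚ + rₐ) / 2 = (8.56011e+10 + 1.63962e+12) / 2 ≈ 8.626e+11 m = 5.766 AU.
(b) e = (rₐ − rₚ) / (rₐ + rₚ) = (1.63962e+12 − 8.56011e+10) / (1.63962e+12 + 8.56011e+10) ≈ 0.9008.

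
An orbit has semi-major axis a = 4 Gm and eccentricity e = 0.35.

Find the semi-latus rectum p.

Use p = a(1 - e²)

Convert to SI: a = 4 Gm = 4e+09 m.
p = a (1 − e²).
p = 4e+09 · (1 − (0.35)²) = 4e+09 · 0.8775 ≈ 3.51e+09 m = 3.51 Gm.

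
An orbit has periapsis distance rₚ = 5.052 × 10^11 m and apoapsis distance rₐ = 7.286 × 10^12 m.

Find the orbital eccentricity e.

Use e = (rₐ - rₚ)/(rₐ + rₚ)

e = (rₐ − rₚ) / (rₐ + rₚ).
e = (7.286e+12 − 5.052e+11) / (7.286e+12 + 5.052e+11) = 6.7808e+12 / 7.7912e+12 ≈ 0.8703.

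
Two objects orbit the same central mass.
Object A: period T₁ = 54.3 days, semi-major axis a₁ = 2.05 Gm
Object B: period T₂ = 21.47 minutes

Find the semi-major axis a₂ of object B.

Convert to SI: T₁ = 54.3 days = 4.69152e+06 s; a₁ = 2.05 Gm = 2.05e+09 m; T₂ = 21.47 minutes = 1288.2 s.
Kepler's third law: (T₁/T₂)² = (a₁/a₂)³ ⇒ a₂ = a₁ · (T₂/T₁)^(2/3).
T₂/T₁ = 1288.2 / 4.69152e+06 = 0.000274581.
a₂ = 2.05e+09 · (0.000274581)^(2/3) m ≈ 8.66e+06 m = 8.66 Mm.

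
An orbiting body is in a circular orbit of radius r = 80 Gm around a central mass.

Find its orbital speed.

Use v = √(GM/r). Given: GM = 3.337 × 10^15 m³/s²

Convert to SI: r = 80 Gm = 8e+10 m.
For a circular orbit, gravity supplies the centripetal force, so v = √(GM / r).
v = √(3.337e+15 / 8e+10) m/s ≈ 204.2 m/s = 204.2 m/s.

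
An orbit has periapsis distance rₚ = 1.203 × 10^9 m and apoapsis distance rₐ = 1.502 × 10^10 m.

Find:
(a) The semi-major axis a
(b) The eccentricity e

(a) a = (rₚ + rₐ) / 2 = (1.203e+09 + 1.502e+10) / 2 ≈ 8.112e+09 m = 8.111 × 10^9 m.
(b) e = (rₐ − rₚ) / (rₐ + rₚ) = (1.502e+10 − 1.203e+09) / (1.502e+10 + 1.203e+09) ≈ 0.8517.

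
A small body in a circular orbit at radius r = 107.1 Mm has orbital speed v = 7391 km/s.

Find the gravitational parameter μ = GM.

Convert to SI: r = 107.1 Mm = 1.071e+08 m; v = 7391 km/s = 7.391e+06 m/s.
For a circular orbit v² = GM/r, so GM = v² · r.
GM = (7.391e+06)² · 1.071e+08 m³/s² ≈ 5.851e+21 m³/s² = 5.851 × 10^21 m³/s².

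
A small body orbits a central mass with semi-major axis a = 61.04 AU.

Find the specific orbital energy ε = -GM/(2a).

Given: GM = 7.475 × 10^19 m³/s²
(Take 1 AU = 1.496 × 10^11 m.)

Convert to SI: a = 61.04 AU = 9.13158e+12 m.
ε = −GM / (2a).
ε = −7.475e+19 / (2 · 9.13158e+12) J/kg ≈ -4.093e+06 J/kg = -4.093 MJ/kg.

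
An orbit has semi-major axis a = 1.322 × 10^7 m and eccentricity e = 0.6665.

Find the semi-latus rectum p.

p = a (1 − e²).
p = 1.322e+07 · (1 − (0.6665)²) = 1.322e+07 · 0.555778 ≈ 7.347e+06 m = 7.347 × 10^6 m.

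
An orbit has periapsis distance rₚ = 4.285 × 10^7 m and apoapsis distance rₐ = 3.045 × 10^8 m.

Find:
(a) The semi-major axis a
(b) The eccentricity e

(a) a = (rₚ + rₐ) / 2 = (4.285e+07 + 3.045e+08) / 2 ≈ 1.737e+08 m = 1.737 × 10^8 m.
(b) e = (rₐ − rₚ) / (rₐ + rₚ) = (3.045e+08 − 4.285e+07) / (3.045e+08 + 4.285e+07) ≈ 0.7533.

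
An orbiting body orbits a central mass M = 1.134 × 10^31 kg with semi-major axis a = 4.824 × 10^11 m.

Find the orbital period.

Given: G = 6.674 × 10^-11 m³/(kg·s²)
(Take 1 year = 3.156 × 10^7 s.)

GM = G · M = 6.674e-11 · 1.134e+31 = 7.56832e+20 m³/s².
Kepler's third law: T = 2π √(a³ / GM).
Substituting a = 4.824e+11 m and GM = 7.56832e+20 m³/s²:
T = 2π √((4.824e+11)³ / 7.56832e+20) s
T ≈ 7.652e+07 s = 2.425 years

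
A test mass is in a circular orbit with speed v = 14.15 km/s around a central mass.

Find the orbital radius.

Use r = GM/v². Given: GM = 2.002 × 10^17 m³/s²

Convert to SI: v = 14.15 km/s = 14150 m/s.
For a circular orbit, v² = GM / r, so r = GM / v².
r = 2.002e+17 / (14150)² m ≈ 9.999e+08 m = 999.9 Mm.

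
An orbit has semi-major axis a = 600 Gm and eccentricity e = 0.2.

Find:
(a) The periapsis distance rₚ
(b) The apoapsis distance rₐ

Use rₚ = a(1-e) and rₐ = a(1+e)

Convert to SI: a = 600 Gm = 6e+11 m.
(a) rₚ = a(1 − e) = 6e+11 · (1 − 0.2) = 6e+11 · 0.8 ≈ 4.8e+11 m = 480 Gm.
(b) rₐ = a(1 + e) = 6e+11 · (1 + 0.2) = 6e+11 · 1.2 ≈ 7.2e+11 m = 720 Gm.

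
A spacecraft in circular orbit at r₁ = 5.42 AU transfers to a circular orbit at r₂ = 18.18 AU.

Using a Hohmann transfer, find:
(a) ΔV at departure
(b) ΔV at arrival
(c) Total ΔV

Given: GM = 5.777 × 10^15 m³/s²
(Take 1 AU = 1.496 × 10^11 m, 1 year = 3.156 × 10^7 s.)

Convert to SI: r₁ = 5.42 AU = 8.10832e+11 m; r₂ = 18.18 AU = 2.71973e+12 m.
Transfer semi-major axis: a_t = (r₁ + r₂)/2 = (8.10832e+11 + 2.71973e+12)/2 = 1.76528e+12 m.
Circular speeds: v₁ = √(GM/r₁) = 84.4084 m/s, v₂ = √(GM/r₂) = 46.0881 m/s.
Transfer speeds (vis-viva v² = GM(2/r − 1/a_t)): v₁ᵗ = 104.771 m/s, v₂ᵗ = 31.2354 m/s.
(a) ΔV₁ = |v₁ᵗ − v₁| ≈ 20.36 m/s = 0.004296 AU/year.
(b) ΔV₂ = |v₂ − v₂ᵗ| ≈ 14.85 m/s = 0.003133 AU/year.
(c) ΔV_total = ΔV₁ + ΔV₂ ≈ 35.22 m/s = 0.007429 AU/year.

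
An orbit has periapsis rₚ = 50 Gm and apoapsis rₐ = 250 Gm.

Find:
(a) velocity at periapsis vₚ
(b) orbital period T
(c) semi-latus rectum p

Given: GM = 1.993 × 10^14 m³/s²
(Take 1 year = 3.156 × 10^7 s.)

Convert to SI: rₚ = 50 Gm = 5e+10 m; rₐ = 250 Gm = 2.5e+11 m.
(a) With a = (rₚ + rₐ)/2 = 1.5e+11 m, vₚ = √(GM (2/rₚ − 1/a)) = √(1.993e+14 · (2/5e+10 − 1/1.5e+11)) m/s ≈ 81.51 m/s
(b) With a = (rₚ + rₐ)/2 = 1.5e+11 m, T = 2π √(a³/GM) = 2π √((1.5e+11)³/1.993e+14) s ≈ 2.586e+10 s
(c) From a = (rₚ + rₐ)/2 = 1.5e+11 m and e = (rₐ − rₚ)/(rₐ + rₚ) = 0.666667, p = a(1 − e²) = 1.5e+11 · (1 − (0.666667)²) ≈ 8.333e+10 m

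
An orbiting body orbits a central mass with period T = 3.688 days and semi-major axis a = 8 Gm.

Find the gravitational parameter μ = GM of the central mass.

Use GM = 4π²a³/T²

Convert to SI: T = 3.688 days = 318643 s; a = 8 Gm = 8e+09 m.
GM = 4π² · a³ / T².
GM = 4π² · (8e+09)³ / (318643)² m³/s² ≈ 1.991e+20 m³/s² = 1.991 × 10^20 m³/s².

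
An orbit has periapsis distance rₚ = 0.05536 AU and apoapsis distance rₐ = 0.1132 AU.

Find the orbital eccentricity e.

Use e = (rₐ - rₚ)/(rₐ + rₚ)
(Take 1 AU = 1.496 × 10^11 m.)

Convert to SI: rₚ = 0.05536 AU = 8.28186e+09 m; rₐ = 0.1132 AU = 1.69347e+10 m.
e = (rₐ − rₚ) / (rₐ + rₚ).
e = (1.69347e+10 − 8.28186e+09) / (1.69347e+10 + 8.28186e+09) = 8.65286e+09 / 2.52166e+10 ≈ 0.3431.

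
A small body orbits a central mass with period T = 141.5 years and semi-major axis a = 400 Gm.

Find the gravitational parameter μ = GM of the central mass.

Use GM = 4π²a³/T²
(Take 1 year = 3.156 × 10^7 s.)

Convert to SI: T = 141.5 years = 4.46574e+09 s; a = 400 Gm = 4e+11 m.
GM = 4π² · a³ / T².
GM = 4π² · (4e+11)³ / (4.46574e+09)² m³/s² ≈ 1.267e+17 m³/s² = 1.267 × 10^17 m³/s².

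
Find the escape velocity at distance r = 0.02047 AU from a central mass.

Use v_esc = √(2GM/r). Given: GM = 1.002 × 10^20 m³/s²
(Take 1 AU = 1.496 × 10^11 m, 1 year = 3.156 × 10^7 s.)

Convert to SI: r = 0.02047 AU = 3.06231e+09 m.
Escape velocity comes from setting total energy to zero: ½v² − GM/r = 0 ⇒ v_esc = √(2GM / r).
v_esc = √(2 · 1.002e+20 / 3.06231e+09) m/s ≈ 2.558e+05 m/s = 53.97 AU/year.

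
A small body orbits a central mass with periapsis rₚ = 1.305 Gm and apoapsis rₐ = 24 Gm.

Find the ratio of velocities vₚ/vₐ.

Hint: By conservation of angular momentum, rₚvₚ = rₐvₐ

Convert to SI: rₚ = 1.305 Gm = 1.305e+09 m; rₐ = 24 Gm = 2.4e+10 m.
Conservation of angular momentum gives rₚvₚ = rₐvₐ, so vₚ/vₐ = rₐ/rₚ.
vₚ/vₐ = 2.4e+10 / 1.305e+09 ≈ 18.39.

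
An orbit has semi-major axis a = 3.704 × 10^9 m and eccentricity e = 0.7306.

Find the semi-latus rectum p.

p = a (1 − e²).
p = 3.704e+09 · (1 − (0.7306)²) = 3.704e+09 · 0.466224 ≈ 1.727e+09 m = 1.727 × 10^9 m.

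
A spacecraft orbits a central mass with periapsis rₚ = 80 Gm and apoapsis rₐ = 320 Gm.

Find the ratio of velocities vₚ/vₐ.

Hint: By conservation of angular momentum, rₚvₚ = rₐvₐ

Convert to SI: rₚ = 80 Gm = 8e+10 m; rₐ = 320 Gm = 3.2e+11 m.
Conservation of angular momentum gives rₚvₚ = rₐvₐ, so vₚ/vₐ = rₐ/rₚ.
vₚ/vₐ = 3.2e+11 / 8e+10 ≈ 4.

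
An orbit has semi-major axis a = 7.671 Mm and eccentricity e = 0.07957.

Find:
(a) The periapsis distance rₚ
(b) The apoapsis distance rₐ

Convert to SI: a = 7.671 Mm = 7.671e+06 m.
(a) rₚ = a(1 − e) = 7.671e+06 · (1 − 0.07957) = 7.671e+06 · 0.92043 ≈ 7.061e+06 m = 7.061 Mm.
(b) rₐ = a(1 + e) = 7.671e+06 · (1 + 0.07957) = 7.671e+06 · 1.07957 ≈ 8.281e+06 m = 8.281 Mm.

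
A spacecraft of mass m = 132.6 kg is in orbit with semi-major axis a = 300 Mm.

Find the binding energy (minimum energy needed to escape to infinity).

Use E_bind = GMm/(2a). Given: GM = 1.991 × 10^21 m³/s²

Convert to SI: a = 300 Mm = 3e+08 m.
Total orbital energy is E = −GMm/(2a); binding energy is E_bind = −E = GMm/(2a).
E_bind = 1.991e+21 · 132.6 / (2 · 3e+08) J ≈ 4.4e+14 J = 440 TJ.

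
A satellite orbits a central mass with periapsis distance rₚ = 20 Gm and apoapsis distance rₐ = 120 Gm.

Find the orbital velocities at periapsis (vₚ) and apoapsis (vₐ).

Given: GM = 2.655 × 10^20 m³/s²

Convert to SI: rₚ = 20 Gm = 2e+10 m; rₐ = 120 Gm = 1.2e+11 m.
Use the vis-viva equation v² = GM(2/r − 1/a) with a = (rₚ + rₐ)/2 = (2e+10 + 1.2e+11)/2 = 7e+10 m.
vₚ = √(GM · (2/rₚ − 1/a)) = √(2.655e+20 · (2/2e+10 − 1/7e+10)) m/s ≈ 1.509e+05 m/s = 150.9 km/s.
vₐ = √(GM · (2/rₐ − 1/a)) = √(2.655e+20 · (2/1.2e+11 − 1/7e+10)) m/s ≈ 2.514e+04 m/s = 25.14 km/s.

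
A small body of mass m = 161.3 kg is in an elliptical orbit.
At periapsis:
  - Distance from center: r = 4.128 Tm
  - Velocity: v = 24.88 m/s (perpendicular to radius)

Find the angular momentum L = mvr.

Convert to SI: r = 4.128 Tm = 4.128e+12 m.
Since v is perpendicular to r, L = m · v · r.
L = 161.3 · 24.88 · 4.128e+12 kg·m²/s ≈ 1.657e+16 kg·m²/s.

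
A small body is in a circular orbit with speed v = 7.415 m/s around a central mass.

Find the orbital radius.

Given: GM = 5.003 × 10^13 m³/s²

For a circular orbit, v² = GM / r, so r = GM / v².
r = 5.003e+13 / (7.415)² m ≈ 9.099e+11 m = 9.099 × 10^11 m.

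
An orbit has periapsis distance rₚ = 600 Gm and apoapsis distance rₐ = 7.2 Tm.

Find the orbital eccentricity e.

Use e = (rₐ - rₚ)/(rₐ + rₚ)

Convert to SI: rₚ = 600 Gm = 6e+11 m; rₐ = 7.2 Tm = 7.2e+12 m.
e = (rₐ − rₚ) / (rₐ + rₚ).
e = (7.2e+12 − 6e+11) / (7.2e+12 + 6e+11) = 6.6e+12 / 7.8e+12 ≈ 0.8462.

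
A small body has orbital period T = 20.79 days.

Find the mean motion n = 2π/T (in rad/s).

Convert to SI: T = 20.79 days = 1.79626e+06 s.
n = 2π / T.
n = 2π / 1.79626e+06 s ≈ 3.498e-06 rad/s.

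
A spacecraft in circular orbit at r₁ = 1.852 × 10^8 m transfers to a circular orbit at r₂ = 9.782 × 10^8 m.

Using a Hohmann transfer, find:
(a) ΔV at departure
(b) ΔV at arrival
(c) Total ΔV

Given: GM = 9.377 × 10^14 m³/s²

Transfer semi-major axis: a_t = (r₁ + r₂)/2 = (1.852e+08 + 9.782e+08)/2 = 5.817e+08 m.
Circular speeds: v₁ = √(GM/r₁) = 2250.15 m/s, v₂ = √(GM/r₂) = 979.08 m/s.
Transfer speeds (vis-viva v² = GM(2/r − 1/a_t)): v₁ᵗ = 2917.94 m/s, v₂ᵗ = 552.445 m/s.
(a) ΔV₁ = |v₁ᵗ − v₁| ≈ 667.8 m/s = 667.8 m/s.
(b) ΔV₂ = |v₂ − v₂ᵗ| ≈ 426.6 m/s = 426.6 m/s.
(c) ΔV_total = ΔV₁ + ΔV₂ ≈ 1094 m/s = 1.094 km/s.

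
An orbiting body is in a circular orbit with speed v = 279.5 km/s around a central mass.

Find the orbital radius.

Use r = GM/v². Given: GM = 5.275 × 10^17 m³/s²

Convert to SI: v = 279.5 km/s = 279500 m/s.
For a circular orbit, v² = GM / r, so r = GM / v².
r = 5.275e+17 / (279500)² m ≈ 6.752e+06 m = 6.752 × 10^6 m.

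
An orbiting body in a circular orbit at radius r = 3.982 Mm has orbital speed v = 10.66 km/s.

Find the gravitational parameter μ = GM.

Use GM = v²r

Convert to SI: r = 3.982 Mm = 3.982e+06 m; v = 10.66 km/s = 10660 m/s.
For a circular orbit v² = GM/r, so GM = v² · r.
GM = (10660)² · 3.982e+06 m³/s² ≈ 4.525e+14 m³/s² = 4.525 × 10^14 m³/s².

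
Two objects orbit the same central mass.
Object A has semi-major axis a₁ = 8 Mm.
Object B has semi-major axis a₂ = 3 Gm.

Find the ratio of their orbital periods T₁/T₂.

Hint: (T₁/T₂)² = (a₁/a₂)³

Convert to SI: a₁ = 8 Mm = 8e+06 m; a₂ = 3 Gm = 3e+09 m.
From Kepler's third law, (T₁/T₂)² = (a₁/a₂)³, so T₁/T₂ = (a₁/a₂)^(3/2).
a₁/a₂ = 8e+06 / 3e+09 = 0.00266667.
T₁/T₂ = (0.00266667)^(3/2) ≈ 0.0001377.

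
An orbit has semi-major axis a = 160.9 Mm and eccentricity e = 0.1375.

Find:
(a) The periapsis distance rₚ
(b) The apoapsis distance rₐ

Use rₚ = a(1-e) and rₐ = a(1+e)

Convert to SI: a = 160.9 Mm = 1.609e+08 m.
(a) rₚ = a(1 − e) = 1.609e+08 · (1 − 0.1375) = 1.609e+08 · 0.8625 ≈ 1.388e+08 m = 138.8 Mm.
(b) rₐ = a(1 + e) = 1.609e+08 · (1 + 0.1375) = 1.609e+08 · 1.1375 ≈ 1.83e+08 m = 183 Mm.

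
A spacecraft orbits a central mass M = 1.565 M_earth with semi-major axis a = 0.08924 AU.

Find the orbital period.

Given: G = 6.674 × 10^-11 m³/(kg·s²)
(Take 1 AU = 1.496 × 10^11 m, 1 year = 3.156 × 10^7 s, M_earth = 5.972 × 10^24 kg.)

Convert to SI: a = 0.08924 AU = 1.33503e+10 m; M = 1.565 M_earth = 9.34618e+24 kg.
GM = G · M = 6.674e-11 · 9.34618e+24 = 6.23764e+14 m³/s².
Kepler's third law: T = 2π √(a³ / GM).
Substituting a = 1.33503e+10 m and GM = 6.23764e+14 m³/s²:
T = 2π √((1.33503e+10)³ / 6.23764e+14) s
T ≈ 3.881e+08 s = 12.3 years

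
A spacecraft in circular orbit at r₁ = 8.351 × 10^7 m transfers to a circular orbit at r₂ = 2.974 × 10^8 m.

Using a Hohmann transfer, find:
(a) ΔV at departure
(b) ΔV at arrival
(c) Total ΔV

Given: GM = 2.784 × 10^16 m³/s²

Transfer semi-major axis: a_t = (r₁ + r₂)/2 = (8.351e+07 + 2.974e+08)/2 = 1.90455e+08 m.
Circular speeds: v₁ = √(GM/r₁) = 18258.5 m/s, v₂ = √(GM/r₂) = 9675.29 m/s.
Transfer speeds (vis-viva v² = GM(2/r − 1/a_t)): v₁ᵗ = 22816 m/s, v₂ᵗ = 6406.74 m/s.
(a) ΔV₁ = |v₁ᵗ − v₁| ≈ 4557 m/s = 4.557 km/s.
(b) ΔV₂ = |v₂ − v₂ᵗ| ≈ 3269 m/s = 3.269 km/s.
(c) ΔV_total = ΔV₁ + ΔV₂ ≈ 7826 m/s = 7.826 km/s.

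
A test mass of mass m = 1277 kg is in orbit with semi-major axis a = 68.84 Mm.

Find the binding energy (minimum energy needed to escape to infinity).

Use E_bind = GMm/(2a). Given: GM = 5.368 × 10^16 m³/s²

Convert to SI: a = 68.84 Mm = 6.884e+07 m.
Total orbital energy is E = −GMm/(2a); binding energy is E_bind = −E = GMm/(2a).
E_bind = 5.368e+16 · 1277 / (2 · 6.884e+07) J ≈ 4.979e+11 J = 497.9 GJ.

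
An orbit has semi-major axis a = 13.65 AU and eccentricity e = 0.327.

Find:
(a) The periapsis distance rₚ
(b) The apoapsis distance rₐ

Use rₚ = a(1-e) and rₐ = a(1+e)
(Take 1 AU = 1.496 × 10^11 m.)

Convert to SI: a = 13.65 AU = 2.04204e+12 m.
(a) rₚ = a(1 − e) = 2.04204e+12 · (1 − 0.327) = 2.04204e+12 · 0.673 ≈ 1.374e+12 m = 9.186 AU.
(b) rₐ = a(1 + e) = 2.04204e+12 · (1 + 0.327) = 2.04204e+12 · 1.327 ≈ 2.71e+12 m = 18.11 AU.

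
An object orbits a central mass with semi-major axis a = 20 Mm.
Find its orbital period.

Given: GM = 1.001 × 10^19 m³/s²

Convert to SI: a = 20 Mm = 2e+07 m.
Kepler's third law: T = 2π √(a³ / GM).
Substituting a = 2e+07 m and GM = 1.001e+19 m³/s²:
T = 2π √((2e+07)³ / 1.001e+19) s
T ≈ 177.6 s = 2.96 minutes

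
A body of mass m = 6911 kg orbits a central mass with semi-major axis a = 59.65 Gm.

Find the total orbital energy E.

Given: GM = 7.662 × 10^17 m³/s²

Convert to SI: a = 59.65 Gm = 5.965e+10 m.
E = −GMm / (2a).
E = −7.662e+17 · 6911 / (2 · 5.965e+10) J ≈ -4.439e+10 J = -44.39 GJ.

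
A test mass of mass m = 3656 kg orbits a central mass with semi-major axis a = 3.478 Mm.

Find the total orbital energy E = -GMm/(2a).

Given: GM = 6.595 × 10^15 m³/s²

Convert to SI: a = 3.478 Mm = 3.478e+06 m.
E = −GMm / (2a).
E = −6.595e+15 · 3656 / (2 · 3.478e+06) J ≈ -3.466e+12 J = -3.466 TJ.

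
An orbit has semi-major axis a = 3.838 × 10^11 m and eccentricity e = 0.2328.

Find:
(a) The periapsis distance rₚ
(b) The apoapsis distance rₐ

(a) rₚ = a(1 − e) = 3.838e+11 · (1 − 0.2328) = 3.838e+11 · 0.7672 ≈ 2.945e+11 m = 2.945 × 10^11 m.
(b) rₐ = a(1 + e) = 3.838e+11 · (1 + 0.2328) = 3.838e+11 · 1.2328 ≈ 4.731e+11 m = 4.731 × 10^11 m.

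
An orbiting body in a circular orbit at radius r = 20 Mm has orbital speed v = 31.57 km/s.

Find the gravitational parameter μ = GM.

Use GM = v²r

Convert to SI: r = 20 Mm = 2e+07 m; v = 31.57 km/s = 31570 m/s.
For a circular orbit v² = GM/r, so GM = v² · r.
GM = (31570)² · 2e+07 m³/s² ≈ 1.993e+16 m³/s² = 1.993 × 10^16 m³/s².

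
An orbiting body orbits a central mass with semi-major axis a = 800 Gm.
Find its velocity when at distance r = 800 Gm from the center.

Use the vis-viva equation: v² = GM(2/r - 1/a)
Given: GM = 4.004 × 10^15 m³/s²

Convert to SI: a = 800 Gm = 8e+11 m; r = 800 Gm = 8e+11 m.
Vis-viva: v = √(GM · (2/r − 1/a)).
2/r − 1/a = 2/8e+11 − 1/8e+11 = 1.25e-12 m⁻¹.
v = √(4.004e+15 · 1.25e-12) m/s ≈ 70.75 m/s = 70.75 m/s.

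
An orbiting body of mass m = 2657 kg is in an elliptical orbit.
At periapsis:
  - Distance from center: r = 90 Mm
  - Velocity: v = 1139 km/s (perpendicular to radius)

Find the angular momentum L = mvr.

Convert to SI: r = 90 Mm = 9e+07 m; v = 1139 km/s = 1.139e+06 m/s.
Since v is perpendicular to r, L = m · v · r.
L = 2657 · 1.139e+06 · 9e+07 kg·m²/s ≈ 2.724e+17 kg·m²/s.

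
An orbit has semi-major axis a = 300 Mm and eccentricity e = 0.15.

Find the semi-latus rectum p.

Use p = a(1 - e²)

Convert to SI: a = 300 Mm = 3e+08 m.
p = a (1 − e²).
p = 3e+08 · (1 − (0.15)²) = 3e+08 · 0.9775 ≈ 2.932e+08 m = 293.2 Mm.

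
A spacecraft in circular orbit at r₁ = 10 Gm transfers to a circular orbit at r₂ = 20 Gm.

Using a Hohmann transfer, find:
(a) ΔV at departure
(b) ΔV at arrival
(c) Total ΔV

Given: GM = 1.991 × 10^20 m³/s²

Convert to SI: r₁ = 10 Gm = 1e+10 m; r₂ = 20 Gm = 2e+10 m.
Transfer semi-major axis: a_t = (r₁ + r₂)/2 = (1e+10 + 2e+10)/2 = 1.5e+10 m.
Circular speeds: v₁ = √(GM/r₁) = 141103 m/s, v₂ = √(GM/r₂) = 99774.7 m/s.
Transfer speeds (vis-viva v² = GM(2/r − 1/a_t)): v₁ᵗ = 162931 m/s, v₂ᵗ = 81465.7 m/s.
(a) ΔV₁ = |v₁ᵗ − v₁| ≈ 2.183e+04 m/s = 21.83 km/s.
(b) ΔV₂ = |v₂ − v₂ᵗ| ≈ 1.831e+04 m/s = 18.31 km/s.
(c) ΔV_total = ΔV₁ + ΔV₂ ≈ 4.014e+04 m/s = 40.14 km/s.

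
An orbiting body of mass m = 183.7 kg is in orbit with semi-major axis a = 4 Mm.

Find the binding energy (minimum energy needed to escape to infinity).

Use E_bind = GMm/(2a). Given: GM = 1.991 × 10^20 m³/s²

Convert to SI: a = 4 Mm = 4e+06 m.
Total orbital energy is E = −GMm/(2a); binding energy is E_bind = −E = GMm/(2a).
E_bind = 1.991e+20 · 183.7 / (2 · 4e+06) J ≈ 4.572e+15 J = 4.572 PJ.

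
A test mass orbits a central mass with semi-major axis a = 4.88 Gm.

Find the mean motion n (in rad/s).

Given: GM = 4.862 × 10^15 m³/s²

Convert to SI: a = 4.88 Gm = 4.88e+09 m.
n = √(GM / a³).
n = √(4.862e+15 / (4.88e+09)³) rad/s ≈ 2.045e-07 rad/s.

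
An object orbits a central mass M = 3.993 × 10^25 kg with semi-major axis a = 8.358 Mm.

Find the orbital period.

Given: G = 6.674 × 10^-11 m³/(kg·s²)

Convert to SI: a = 8.358 Mm = 8.358e+06 m.
GM = G · M = 6.674e-11 · 3.993e+25 = 2.66493e+15 m³/s².
Kepler's third law: T = 2π √(a³ / GM).
Substituting a = 8.358e+06 m and GM = 2.66493e+15 m³/s²:
T = 2π √((8.358e+06)³ / 2.66493e+15) s
T ≈ 2941 s = 49.02 minutes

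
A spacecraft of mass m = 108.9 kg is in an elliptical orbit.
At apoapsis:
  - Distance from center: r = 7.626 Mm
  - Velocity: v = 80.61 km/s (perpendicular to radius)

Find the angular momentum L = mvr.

Convert to SI: r = 7.626 Mm = 7.626e+06 m; v = 80.61 km/s = 80610 m/s.
Since v is perpendicular to r, L = m · v · r.
L = 108.9 · 80610 · 7.626e+06 kg·m²/s ≈ 6.694e+13 kg·m²/s.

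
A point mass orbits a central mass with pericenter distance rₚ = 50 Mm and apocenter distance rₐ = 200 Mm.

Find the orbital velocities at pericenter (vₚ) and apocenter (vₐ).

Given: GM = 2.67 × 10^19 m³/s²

Convert to SI: rₚ = 50 Mm = 5e+07 m; rₐ = 200 Mm = 2e+08 m.
Use the vis-viva equation v² = GM(2/r − 1/a) with a = (rₚ + rₐ)/2 = (5e+07 + 2e+08)/2 = 1.25e+08 m.
vₚ = √(GM · (2/rₚ − 1/a)) = √(2.67e+19 · (2/5e+07 − 1/1.25e+08)) m/s ≈ 9.243e+05 m/s = 924.3 km/s.
vₐ = √(GM · (2/rₐ − 1/a)) = √(2.67e+19 · (2/2e+08 − 1/1.25e+08)) m/s ≈ 2.311e+05 m/s = 231.1 km/s.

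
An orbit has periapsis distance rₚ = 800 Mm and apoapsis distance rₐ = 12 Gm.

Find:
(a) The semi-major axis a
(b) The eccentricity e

Convert to SI: rₚ = 800 Mm = 8e+08 m; rₐ = 12 Gm = 1.2e+10 m.
(a) a = (rₚ + rₐ) / 2 = (8e+08 + 1.2e+10) / 2 ≈ 6.4e+09 m = 6.4 Gm.
(b) e = (rₐ − rₚ) / (rₐ + rₚ) = (1.2e+10 − 8e+08) / (1.2e+10 + 8e+08) ≈ 0.875.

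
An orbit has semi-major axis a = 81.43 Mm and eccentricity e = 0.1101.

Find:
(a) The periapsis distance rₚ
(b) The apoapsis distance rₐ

Convert to SI: a = 81.43 Mm = 8.143e+07 m.
(a) rₚ = a(1 − e) = 8.143e+07 · (1 − 0.1101) = 8.143e+07 · 0.8899 ≈ 7.246e+07 m = 72.46 Mm.
(b) rₐ = a(1 + e) = 8.143e+07 · (1 + 0.1101) = 8.143e+07 · 1.1101 ≈ 9.04e+07 m = 90.4 Mm.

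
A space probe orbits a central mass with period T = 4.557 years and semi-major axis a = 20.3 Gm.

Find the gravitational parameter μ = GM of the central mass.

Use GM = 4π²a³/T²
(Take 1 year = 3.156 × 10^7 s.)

Convert to SI: T = 4.557 years = 1.43819e+08 s; a = 20.3 Gm = 2.03e+10 m.
GM = 4π² · a³ / T².
GM = 4π² · (2.03e+10)³ / (1.43819e+08)² m³/s² ≈ 1.597e+16 m³/s² = 1.597 × 10^16 m³/s².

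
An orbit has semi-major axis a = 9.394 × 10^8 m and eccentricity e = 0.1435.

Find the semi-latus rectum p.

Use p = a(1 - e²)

p = a (1 − e²).
p = 9.394e+08 · (1 − (0.1435)²) = 9.394e+08 · 0.979408 ≈ 9.201e+08 m = 9.201 × 10^8 m.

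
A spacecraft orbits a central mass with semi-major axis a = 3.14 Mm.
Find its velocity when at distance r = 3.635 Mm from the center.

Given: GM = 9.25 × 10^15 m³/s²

Convert to SI: a = 3.14 Mm = 3.14e+06 m; r = 3.635 Mm = 3.635e+06 m.
Vis-viva: v = √(GM · (2/r − 1/a)).
2/r − 1/a = 2/3.635e+06 − 1/3.14e+06 = 2.31735e-07 m⁻¹.
v = √(9.25e+15 · 2.31735e-07) m/s ≈ 4.63e+04 m/s = 46.3 km/s.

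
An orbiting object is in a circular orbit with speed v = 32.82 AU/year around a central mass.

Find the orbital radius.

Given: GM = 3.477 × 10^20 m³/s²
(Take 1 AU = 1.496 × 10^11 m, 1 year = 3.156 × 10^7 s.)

Convert to SI: v = 32.82 AU/year = 155573 m/s.
For a circular orbit, v² = GM / r, so r = GM / v².
r = 3.477e+20 / (155573)² m ≈ 1.437e+10 m = 0.09603 AU.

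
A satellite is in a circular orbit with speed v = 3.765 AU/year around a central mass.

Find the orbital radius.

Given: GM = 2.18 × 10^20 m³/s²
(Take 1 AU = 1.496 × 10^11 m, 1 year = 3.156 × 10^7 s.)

Convert to SI: v = 3.765 AU/year = 17846.8 m/s.
For a circular orbit, v² = GM / r, so r = GM / v².
r = 2.18e+20 / (17846.8)² m ≈ 6.844e+11 m = 4.575 AU.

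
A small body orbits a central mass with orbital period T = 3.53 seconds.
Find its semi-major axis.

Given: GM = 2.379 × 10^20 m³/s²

Invert Kepler's third law: a = (GM · T² / (4π²))^(1/3).
Substituting T = 3.53 s and GM = 2.379e+20 m³/s²:
a = (2.379e+20 · (3.53)² / (4π²))^(1/3) m
a ≈ 4.219e+06 m = 4.219 × 10^6 m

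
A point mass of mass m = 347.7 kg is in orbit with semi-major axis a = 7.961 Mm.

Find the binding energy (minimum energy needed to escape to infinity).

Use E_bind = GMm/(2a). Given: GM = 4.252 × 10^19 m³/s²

Convert to SI: a = 7.961 Mm = 7.961e+06 m.
Total orbital energy is E = −GMm/(2a); binding energy is E_bind = −E = GMm/(2a).
E_bind = 4.252e+19 · 347.7 / (2 · 7.961e+06) J ≈ 9.285e+14 J = 928.5 TJ.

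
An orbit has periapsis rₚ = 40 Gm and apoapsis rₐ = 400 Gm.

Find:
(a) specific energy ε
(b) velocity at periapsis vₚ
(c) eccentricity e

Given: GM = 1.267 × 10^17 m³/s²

Convert to SI: rₚ = 40 Gm = 4e+10 m; rₐ = 400 Gm = 4e+11 m.
(a) With a = (rₚ + rₐ)/2 = 2.2e+11 m, ε = −GM/(2a) = −1.267e+17/(2 · 2.2e+11) J/kg ≈ -2.88e+05 J/kg
(b) With a = (rₚ + rₐ)/2 = 2.2e+11 m, vₚ = √(GM (2/rₚ − 1/a)) = √(1.267e+17 · (2/4e+10 − 1/2.2e+11)) m/s ≈ 2400 m/s
(c) e = (rₐ − rₚ)/(rₐ + rₚ) = (4e+11 − 4e+10)/(4e+11 + 4e+10) ≈ 0.8182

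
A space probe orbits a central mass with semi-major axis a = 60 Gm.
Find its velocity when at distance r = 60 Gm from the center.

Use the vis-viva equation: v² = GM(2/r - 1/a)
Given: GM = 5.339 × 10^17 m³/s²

Convert to SI: a = 60 Gm = 6e+10 m; r = 60 Gm = 6e+10 m.
Vis-viva: v = √(GM · (2/r − 1/a)).
2/r − 1/a = 2/6e+10 − 1/6e+10 = 1.66667e-11 m⁻¹.
v = √(5.339e+17 · 1.66667e-11) m/s ≈ 2983 m/s = 2.983 km/s.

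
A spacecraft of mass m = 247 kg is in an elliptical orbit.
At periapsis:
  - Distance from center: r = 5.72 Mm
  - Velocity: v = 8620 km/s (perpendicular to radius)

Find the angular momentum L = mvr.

Convert to SI: r = 5.72 Mm = 5.72e+06 m; v = 8620 km/s = 8.62e+06 m/s.
Since v is perpendicular to r, L = m · v · r.
L = 247 · 8.62e+06 · 5.72e+06 kg·m²/s ≈ 1.218e+16 kg·m²/s.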